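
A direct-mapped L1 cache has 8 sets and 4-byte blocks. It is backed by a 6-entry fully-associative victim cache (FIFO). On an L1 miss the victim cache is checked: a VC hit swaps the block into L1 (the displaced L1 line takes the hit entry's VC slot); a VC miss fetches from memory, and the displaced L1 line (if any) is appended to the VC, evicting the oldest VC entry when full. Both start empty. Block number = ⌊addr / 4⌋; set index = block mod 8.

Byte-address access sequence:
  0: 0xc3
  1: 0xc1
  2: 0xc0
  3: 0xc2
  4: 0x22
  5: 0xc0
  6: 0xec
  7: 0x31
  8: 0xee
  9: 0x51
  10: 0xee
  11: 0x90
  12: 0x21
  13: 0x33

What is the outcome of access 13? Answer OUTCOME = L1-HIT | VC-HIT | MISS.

OUTCOME = VC-HIT

#0 0xc3→b48/s0 MISS; vc=[]
#1 0xc1→b48/s0 L1-HIT; vc=[]
#2 0xc0→b48/s0 L1-HIT; vc=[]
#3 0xc2→b48/s0 L1-HIT; vc=[]
#4 0x22→b8/s0 MISS; vc=[48]
#5 0xc0→b48/s0 VC-HIT; vc=[8]
#6 0xec→b59/s3 MISS; vc=[8]
#7 0x31→b12/s4 MISS; vc=[8]
#8 0xee→b59/s3 L1-HIT; vc=[8]
#9 0x51→b20/s4 MISS; vc=[8,12]
#10 0xee→b59/s3 L1-HIT; vc=[8,12]
#11 0x90→b36/s4 MISS; vc=[8,12,20]
#12 0x21→b8/s0 VC-HIT; vc=[48,12,20]
#13 0x33→b12/s4 VC-HIT; vc=[48,36,20]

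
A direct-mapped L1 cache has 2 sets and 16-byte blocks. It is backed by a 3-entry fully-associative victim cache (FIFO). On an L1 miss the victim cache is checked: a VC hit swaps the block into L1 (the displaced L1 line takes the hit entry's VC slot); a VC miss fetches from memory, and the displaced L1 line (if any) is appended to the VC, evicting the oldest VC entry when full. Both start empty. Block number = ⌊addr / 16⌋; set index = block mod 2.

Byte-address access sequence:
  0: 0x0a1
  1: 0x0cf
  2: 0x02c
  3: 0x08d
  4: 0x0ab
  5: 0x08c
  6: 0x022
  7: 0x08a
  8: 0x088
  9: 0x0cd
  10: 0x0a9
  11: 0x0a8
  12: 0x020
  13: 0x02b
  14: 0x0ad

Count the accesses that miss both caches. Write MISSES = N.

#0 0xa1→b10/s0 MISS; vc=[]
#1 0xcf→b12/s0 MISS; vc=[10]
#2 0x2c→b2/s0 MISS; vc=[10,12]
#3 0x8d→b8/s0 MISS; vc=[10,12,2]
#4 0xab→b10/s0 VC-HIT; vc=[8,12,2]
#5 0x8c→b8/s0 VC-HIT; vc=[10,12,2]
#6 0x22→b2/s0 VC-HIT; vc=[10,12,8]
#7 0x8a→b8/s0 VC-HIT; vc=[10,12,2]
#8 0x88→b8/s0 L1-HIT; vc=[10,12,2]
#9 0xcd→b12/s0 VC-HIT; vc=[10,8,2]
#10 0xa9→b10/s0 VC-HIT; vc=[12,8,2]
#11 0xa8→b10/s0 L1-HIT; vc=[12,8,2]
#12 0x20→b2/s0 VC-HIT; vc=[12,8,10]
#13 0x2b→b2/s0 L1-HIT; vc=[12,8,10]
#14 0xad→b10/s0 VC-HIT; vc=[12,8,2]

MISSES = 4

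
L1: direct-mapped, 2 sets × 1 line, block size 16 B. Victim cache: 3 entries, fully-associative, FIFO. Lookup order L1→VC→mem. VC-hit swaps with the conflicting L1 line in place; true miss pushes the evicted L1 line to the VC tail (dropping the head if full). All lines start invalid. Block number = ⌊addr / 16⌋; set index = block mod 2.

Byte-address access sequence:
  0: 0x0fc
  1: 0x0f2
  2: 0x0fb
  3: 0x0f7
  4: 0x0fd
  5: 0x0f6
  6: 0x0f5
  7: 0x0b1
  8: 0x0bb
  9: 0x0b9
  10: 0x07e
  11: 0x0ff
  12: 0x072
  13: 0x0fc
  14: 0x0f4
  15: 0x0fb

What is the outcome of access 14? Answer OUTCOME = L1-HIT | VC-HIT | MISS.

OUTCOME = L1-HIT

  [0] addr=0xfc blk=15 s=1: MISS | VC []
  [1] addr=0xf2 blk=15 s=1: L1-HIT | VC []
  [2] addr=0xfb blk=15 s=1: L1-HIT | VC []
  [3] addr=0xf7 blk=15 s=1: L1-HIT | VC []
  [4] addr=0xfd blk=15 s=1: L1-HIT | VC []
  [5] addr=0xf6 blk=15 s=1: L1-HIT | VC []
  [6] addr=0xf5 blk=15 s=1: L1-HIT | VC []
  [7] addr=0xb1 blk=11 s=1: MISS | VC [15]
  [8] addr=0xbb blk=11 s=1: L1-HIT | VC [15]
  [9] addr=0xb9 blk=11 s=1: L1-HIT | VC [15]
  [10] addr=0x7e blk=7 s=1: MISS | VC [15, 11]
  [11] addr=0xff blk=15 s=1: VC-HIT | VC [7, 11]
  [12] addr=0x72 blk=7 s=1: VC-HIT | VC [15, 11]
  [13] addr=0xfc blk=15 s=1: VC-HIT | VC [7, 11]
  [14] addr=0xf4 blk=15 s=1: L1-HIT | VC [7, 11]
  [15] addr=0xfb blk=15 s=1: L1-HIT | VC [7, 11]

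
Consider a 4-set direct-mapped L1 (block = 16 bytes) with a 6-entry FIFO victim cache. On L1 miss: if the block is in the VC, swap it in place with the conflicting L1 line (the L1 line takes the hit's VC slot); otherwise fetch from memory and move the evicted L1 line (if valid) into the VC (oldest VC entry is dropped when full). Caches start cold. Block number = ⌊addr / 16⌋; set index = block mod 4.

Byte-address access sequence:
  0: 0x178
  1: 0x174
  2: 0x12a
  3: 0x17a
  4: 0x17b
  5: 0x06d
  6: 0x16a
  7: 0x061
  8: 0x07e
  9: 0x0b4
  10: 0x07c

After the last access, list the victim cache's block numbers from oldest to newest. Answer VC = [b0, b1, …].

  [0] addr=0x178 blk=23 s=3: MISS | VC []
  [1] addr=0x174 blk=23 s=3: L1-HIT | VC []
  [2] addr=0x12a blk=18 s=2: MISS | VC []
  [3] addr=0x17a blk=23 s=3: L1-HIT | VC []
  [4] addr=0x17b blk=23 s=3: L1-HIT | VC []
  [5] addr=0x6d blk=6 s=2: MISS | VC [18]
  [6] addr=0x16a blk=22 s=2: MISS | VC [18, 6]
  [7] addr=0x61 blk=6 s=2: VC-HIT | VC [18, 22]
  [8] addr=0x7e blk=7 s=3: MISS | VC [18, 22, 23]
  [9] addr=0xb4 blk=11 s=3: MISS | VC [18, 22, 23, 7]
  [10] addr=0x7c blk=7 s=3: VC-HIT | VC [18, 22, 23, 11]

VC = [18, 22, 23, 11]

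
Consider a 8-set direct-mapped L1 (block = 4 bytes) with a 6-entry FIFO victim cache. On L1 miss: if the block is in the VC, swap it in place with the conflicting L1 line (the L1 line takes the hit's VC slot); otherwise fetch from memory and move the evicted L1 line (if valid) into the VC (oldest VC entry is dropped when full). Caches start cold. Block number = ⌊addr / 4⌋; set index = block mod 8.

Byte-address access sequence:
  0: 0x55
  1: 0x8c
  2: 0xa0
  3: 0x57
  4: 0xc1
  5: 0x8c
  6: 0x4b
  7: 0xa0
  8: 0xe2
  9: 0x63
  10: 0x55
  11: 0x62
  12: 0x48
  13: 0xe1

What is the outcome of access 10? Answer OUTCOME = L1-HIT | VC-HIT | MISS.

OUTCOME = L1-HIT

  [0] addr=0x55 blk=21 s=5: MISS | VC []
  [1] addr=0x8c blk=35 s=3: MISS | VC []
  [2] addr=0xa0 blk=40 s=0: MISS | VC []
  [3] addr=0x57 blk=21 s=5: L1-HIT | VC []
  [4] addr=0xc1 blk=48 s=0: MISS | VC [40]
  [5] addr=0x8c blk=35 s=3: L1-HIT | VC [40]
  [6] addr=0x4b blk=18 s=2: MISS | VC [40]
  [7] addr=0xa0 blk=40 s=0: VC-HIT | VC [48]
  [8] addr=0xe2 blk=56 s=0: MISS | VC [48, 40]
  [9] addr=0x63 blk=24 s=0: MISS | VC [48, 40, 56]
  [10] addr=0x55 blk=21 s=5: L1-HIT | VC [48, 40, 56]
  [11] addr=0x62 blk=24 s=0: L1-HIT | VC [48, 40, 56]
  [12] addr=0x48 blk=18 s=2: L1-HIT | VC [48, 40, 56]
  [13] addr=0xe1 blk=56 s=0: VC-HIT | VC [48, 40, 24]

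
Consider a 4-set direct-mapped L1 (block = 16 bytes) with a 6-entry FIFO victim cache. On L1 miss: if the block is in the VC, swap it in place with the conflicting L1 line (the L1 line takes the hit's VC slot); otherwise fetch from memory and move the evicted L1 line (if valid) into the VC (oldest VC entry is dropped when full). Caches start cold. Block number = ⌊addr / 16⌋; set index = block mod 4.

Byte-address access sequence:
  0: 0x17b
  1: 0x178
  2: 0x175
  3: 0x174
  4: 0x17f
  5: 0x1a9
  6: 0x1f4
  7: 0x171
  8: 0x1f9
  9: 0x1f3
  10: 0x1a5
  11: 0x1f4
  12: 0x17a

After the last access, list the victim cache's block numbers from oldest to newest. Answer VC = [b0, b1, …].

0: 0x17b (blk 23, set 3) → MISS  vc=[]
1: 0x178 (blk 23, set 3) → L1-HIT  vc=[]
2: 0x175 (blk 23, set 3) → L1-HIT  vc=[]
3: 0x174 (blk 23, set 3) → L1-HIT  vc=[]
4: 0x17f (blk 23, set 3) → L1-HIT  vc=[]
5: 0x1a9 (blk 26, set 2) → MISS  vc=[]
6: 0x1f4 (blk 31, set 3) → MISS  vc=[23]
7: 0x171 (blk 23, set 3) → VC-HIT  vc=[31]
8: 0x1f9 (blk 31, set 3) → VC-HIT  vc=[23]
9: 0x1f3 (blk 31, set 3) → L1-HIT  vc=[23]
10: 0x1a5 (blk 26, set 2) → L1-HIT  vc=[23]
11: 0x1f4 (blk 31, set 3) → L1-HIT  vc=[23]
12: 0x17a (blk 23, set 3) → VC-HIT  vc=[31]

VC = [31]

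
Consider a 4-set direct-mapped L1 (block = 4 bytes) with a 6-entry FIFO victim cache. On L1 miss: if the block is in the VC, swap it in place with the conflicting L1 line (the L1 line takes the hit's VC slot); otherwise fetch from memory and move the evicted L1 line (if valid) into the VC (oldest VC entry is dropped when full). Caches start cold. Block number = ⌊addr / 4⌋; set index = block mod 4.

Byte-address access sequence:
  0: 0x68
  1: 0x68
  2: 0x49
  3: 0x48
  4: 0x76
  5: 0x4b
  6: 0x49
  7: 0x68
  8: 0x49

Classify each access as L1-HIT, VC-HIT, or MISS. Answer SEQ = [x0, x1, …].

0: 0x68 (blk 26, set 2) → MISS  vc=[]
1: 0x68 (blk 26, set 2) → L1-HIT  vc=[]
2: 0x49 (blk 18, set 2) → MISS  vc=[26]
3: 0x48 (blk 18, set 2) → L1-HIT  vc=[26]
4: 0x76 (blk 29, set 1) → MISS  vc=[26]
5: 0x4b (blk 18, set 2) → L1-HIT  vc=[26]
6: 0x49 (blk 18, set 2) → L1-HIT  vc=[26]
7: 0x68 (blk 26, set 2) → VC-HIT  vc=[18]
8: 0x49 (blk 18, set 2) → VC-HIT  vc=[26]

SEQ = [MISS, L1-HIT, MISS, L1-HIT, MISS, L1-HIT, L1-HIT, VC-HIT, VC-HIT]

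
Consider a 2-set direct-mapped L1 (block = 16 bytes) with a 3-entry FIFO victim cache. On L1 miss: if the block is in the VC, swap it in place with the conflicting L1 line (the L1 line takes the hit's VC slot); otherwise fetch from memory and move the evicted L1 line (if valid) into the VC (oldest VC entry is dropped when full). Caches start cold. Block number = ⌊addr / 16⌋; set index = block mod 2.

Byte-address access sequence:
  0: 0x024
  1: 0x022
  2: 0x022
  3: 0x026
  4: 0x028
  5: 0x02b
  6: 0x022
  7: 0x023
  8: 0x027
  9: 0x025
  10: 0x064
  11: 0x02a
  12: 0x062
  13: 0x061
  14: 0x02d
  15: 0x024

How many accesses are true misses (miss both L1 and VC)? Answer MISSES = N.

  [0] addr=0x24 blk=2 s=0: MISS | VC []
  [1] addr=0x22 blk=2 s=0: L1-HIT | VC []
  [2] addr=0x22 blk=2 s=0: L1-HIT | VC []
  [3] addr=0x26 blk=2 s=0: L1-HIT | VC []
  [4] addr=0x28 blk=2 s=0: L1-HIT | VC []
  [5] addr=0x2b blk=2 s=0: L1-HIT | VC []
  [6] addr=0x22 blk=2 s=0: L1-HIT | VC []
  [7] addr=0x23 blk=2 s=0: L1-HIT | VC []
  [8] addr=0x27 blk=2 s=0: L1-HIT | VC []
  [9] addr=0x25 blk=2 s=0: L1-HIT | VC []
  [10] addr=0x64 blk=6 s=0: MISS | VC [2]
  [11] addr=0x2a blk=2 s=0: VC-HIT | VC [6]
  [12] addr=0x62 blk=6 s=0: VC-HIT | VC [2]
  [13] addr=0x61 blk=6 s=0: L1-HIT | VC [2]
  [14] addr=0x2d blk=2 s=0: VC-HIT | VC [6]
  [15] addr=0x24 blk=2 s=0: L1-HIT | VC [6]

MISSES = 2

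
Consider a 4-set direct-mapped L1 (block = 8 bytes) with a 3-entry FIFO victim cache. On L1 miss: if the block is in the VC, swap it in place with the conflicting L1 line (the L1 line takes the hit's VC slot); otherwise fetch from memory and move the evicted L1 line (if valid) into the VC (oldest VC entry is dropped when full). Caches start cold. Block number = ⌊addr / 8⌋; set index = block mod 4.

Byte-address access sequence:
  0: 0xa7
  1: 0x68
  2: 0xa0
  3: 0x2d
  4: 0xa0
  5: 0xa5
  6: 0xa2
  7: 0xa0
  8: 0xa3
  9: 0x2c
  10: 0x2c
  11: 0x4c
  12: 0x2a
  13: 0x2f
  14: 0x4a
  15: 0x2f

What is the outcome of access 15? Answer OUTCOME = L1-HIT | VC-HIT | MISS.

OUTCOME = VC-HIT

0: 0xa7 (blk 20, set 0) → MISS  vc=[]
1: 0x68 (blk 13, set 1) → MISS  vc=[]
2: 0xa0 (blk 20, set 0) → L1-HIT  vc=[]
3: 0x2d (blk 5, set 1) → MISS  vc=[13]
4: 0xa0 (blk 20, set 0) → L1-HIT  vc=[13]
5: 0xa5 (blk 20, set 0) → L1-HIT  vc=[13]
6: 0xa2 (blk 20, set 0) → L1-HIT  vc=[13]
7: 0xa0 (blk 20, set 0) → L1-HIT  vc=[13]
8: 0xa3 (blk 20, set 0) → L1-HIT  vc=[13]
9: 0x2c (blk 5, set 1) → L1-HIT  vc=[13]
10: 0x2c (blk 5, set 1) → L1-HIT  vc=[13]
11: 0x4c (blk 9, set 1) → MISS  vc=[13, 5]
12: 0x2a (blk 5, set 1) → VC-HIT  vc=[13, 9]
13: 0x2f (blk 5, set 1) → L1-HIT  vc=[13, 9]
14: 0x4a (blk 9, set 1) → VC-HIT  vc=[13, 5]
15: 0x2f (blk 5, set 1) → VC-HIT  vc=[13, 9]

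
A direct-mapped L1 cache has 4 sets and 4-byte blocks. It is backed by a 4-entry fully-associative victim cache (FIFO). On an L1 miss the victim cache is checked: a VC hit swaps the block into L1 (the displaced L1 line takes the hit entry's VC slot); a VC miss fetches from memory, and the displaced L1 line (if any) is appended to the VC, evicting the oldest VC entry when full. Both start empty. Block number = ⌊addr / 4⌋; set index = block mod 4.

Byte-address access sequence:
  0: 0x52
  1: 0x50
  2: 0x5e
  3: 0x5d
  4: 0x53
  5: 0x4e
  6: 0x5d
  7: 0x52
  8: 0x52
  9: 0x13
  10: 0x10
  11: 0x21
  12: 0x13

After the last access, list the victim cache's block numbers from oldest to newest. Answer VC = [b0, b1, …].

VC = [19, 20, 8]

  [0] addr=0x52 blk=20 s=0: MISS | VC []
  [1] addr=0x50 blk=20 s=0: L1-HIT | VC []
  [2] addr=0x5e blk=23 s=3: MISS | VC []
  [3] addr=0x5d blk=23 s=3: L1-HIT | VC []
  [4] addr=0x53 blk=20 s=0: L1-HIT | VC []
  [5] addr=0x4e blk=19 s=3: MISS | VC [23]
  [6] addr=0x5d blk=23 s=3: VC-HIT | VC [19]
  [7] addr=0x52 blk=20 s=0: L1-HIT | VC [19]
  [8] addr=0x52 blk=20 s=0: L1-HIT | VC [19]
  [9] addr=0x13 blk=4 s=0: MISS | VC [19, 20]
  [10] addr=0x10 blk=4 s=0: L1-HIT | VC [19, 20]
  [11] addr=0x21 blk=8 s=0: MISS | VC [19, 20, 4]
  [12] addr=0x13 blk=4 s=0: VC-HIT | VC [19, 20, 8]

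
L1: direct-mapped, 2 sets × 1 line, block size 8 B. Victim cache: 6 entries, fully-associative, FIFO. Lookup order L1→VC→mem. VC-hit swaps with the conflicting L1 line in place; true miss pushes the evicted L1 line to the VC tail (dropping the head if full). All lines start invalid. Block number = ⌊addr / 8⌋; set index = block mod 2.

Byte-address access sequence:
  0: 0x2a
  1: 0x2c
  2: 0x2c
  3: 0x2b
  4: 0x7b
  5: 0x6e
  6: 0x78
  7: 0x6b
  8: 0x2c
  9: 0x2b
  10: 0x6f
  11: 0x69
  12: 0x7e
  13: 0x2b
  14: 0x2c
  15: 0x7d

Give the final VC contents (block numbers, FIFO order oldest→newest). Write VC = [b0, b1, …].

VC = [5, 13]

  [0] addr=0x2a blk=5 s=1: MISS | VC []
  [1] addr=0x2c blk=5 s=1: L1-HIT | VC []
  [2] addr=0x2c blk=5 s=1: L1-HIT | VC []
  [3] addr=0x2b blk=5 s=1: L1-HIT | VC []
  [4] addr=0x7b blk=15 s=1: MISS | VC [5]
  [5] addr=0x6e blk=13 s=1: MISS | VC [5, 15]
  [6] addr=0x78 blk=15 s=1: VC-HIT | VC [5, 13]
  [7] addr=0x6b blk=13 s=1: VC-HIT | VC [5, 15]
  [8] addr=0x2c blk=5 s=1: VC-HIT | VC [13, 15]
  [9] addr=0x2b blk=5 s=1: L1-HIT | VC [13, 15]
  [10] addr=0x6f blk=13 s=1: VC-HIT | VC [5, 15]
  [11] addr=0x69 blk=13 s=1: L1-HIT | VC [5, 15]
  [12] addr=0x7e blk=15 s=1: VC-HIT | VC [5, 13]
  [13] addr=0x2b blk=5 s=1: VC-HIT | VC [15, 13]
  [14] addr=0x2c blk=5 s=1: L1-HIT | VC [15, 13]
  [15] addr=0x7d blk=15 s=1: VC-HIT | VC [5, 13]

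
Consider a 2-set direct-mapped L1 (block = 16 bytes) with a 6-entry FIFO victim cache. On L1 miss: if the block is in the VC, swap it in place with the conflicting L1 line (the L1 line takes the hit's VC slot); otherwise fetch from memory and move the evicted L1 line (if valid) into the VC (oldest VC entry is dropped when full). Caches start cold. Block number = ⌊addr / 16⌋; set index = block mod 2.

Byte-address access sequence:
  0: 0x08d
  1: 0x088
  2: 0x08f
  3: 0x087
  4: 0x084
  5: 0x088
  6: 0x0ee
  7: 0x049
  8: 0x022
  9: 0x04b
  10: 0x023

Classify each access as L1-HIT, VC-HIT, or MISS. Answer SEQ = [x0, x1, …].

SEQ = [MISS, L1-HIT, L1-HIT, L1-HIT, L1-HIT, L1-HIT, MISS, MISS, MISS, VC-HIT, VC-HIT]

  [0] addr=0x8d blk=8 s=0: MISS | VC []
  [1] addr=0x88 blk=8 s=0: L1-HIT | VC []
  [2] addr=0x8f blk=8 s=0: L1-HIT | VC []
  [3] addr=0x87 blk=8 s=0: L1-HIT | VC []
  [4] addr=0x84 blk=8 s=0: L1-HIT | VC []
  [5] addr=0x88 blk=8 s=0: L1-HIT | VC []
  [6] addr=0xee blk=14 s=0: MISS | VC [8]
  [7] addr=0x49 blk=4 s=0: MISS | VC [8, 14]
  [8] addr=0x22 blk=2 s=0: MISS | VC [8, 14, 4]
  [9] addr=0x4b blk=4 s=0: VC-HIT | VC [8, 14, 2]
  [10] addr=0x23 blk=2 s=0: VC-HIT | VC [8, 14, 4]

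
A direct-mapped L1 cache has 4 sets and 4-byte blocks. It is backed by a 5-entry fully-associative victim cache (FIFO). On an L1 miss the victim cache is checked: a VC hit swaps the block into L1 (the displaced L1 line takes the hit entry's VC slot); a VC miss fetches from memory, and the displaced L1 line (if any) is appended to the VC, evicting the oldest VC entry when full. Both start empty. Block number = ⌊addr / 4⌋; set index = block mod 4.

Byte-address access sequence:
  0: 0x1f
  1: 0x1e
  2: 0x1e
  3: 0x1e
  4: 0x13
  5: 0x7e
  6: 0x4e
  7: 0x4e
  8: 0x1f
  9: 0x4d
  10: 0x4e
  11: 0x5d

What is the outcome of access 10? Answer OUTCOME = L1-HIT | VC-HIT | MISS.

OUTCOME = L1-HIT

#0 0x1f→b7/s3 MISS; vc=[]
#1 0x1e→b7/s3 L1-HIT; vc=[]
#2 0x1e→b7/s3 L1-HIT; vc=[]
#3 0x1e→b7/s3 L1-HIT; vc=[]
#4 0x13→b4/s0 MISS; vc=[]
#5 0x7e→b31/s3 MISS; vc=[7]
#6 0x4e→b19/s3 MISS; vc=[7,31]
#7 0x4e→b19/s3 L1-HIT; vc=[7,31]
#8 0x1f→b7/s3 VC-HIT; vc=[19,31]
#9 0x4d→b19/s3 VC-HIT; vc=[7,31]
#10 0x4e→b19/s3 L1-HIT; vc=[7,31]
#11 0x5d→b23/s3 MISS; vc=[7,31,19]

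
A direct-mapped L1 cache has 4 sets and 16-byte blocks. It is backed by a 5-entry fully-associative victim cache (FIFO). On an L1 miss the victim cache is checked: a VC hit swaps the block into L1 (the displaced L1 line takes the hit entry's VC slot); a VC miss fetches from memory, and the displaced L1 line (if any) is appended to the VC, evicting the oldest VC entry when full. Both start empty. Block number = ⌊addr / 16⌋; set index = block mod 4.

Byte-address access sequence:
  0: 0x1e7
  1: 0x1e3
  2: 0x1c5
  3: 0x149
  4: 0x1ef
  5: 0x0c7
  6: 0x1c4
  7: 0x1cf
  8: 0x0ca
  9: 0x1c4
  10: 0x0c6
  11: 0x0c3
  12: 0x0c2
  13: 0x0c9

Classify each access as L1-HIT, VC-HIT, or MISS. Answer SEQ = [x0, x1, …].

SEQ = [MISS, L1-HIT, MISS, MISS, L1-HIT, MISS, VC-HIT, L1-HIT, VC-HIT, VC-HIT, VC-HIT, L1-HIT, L1-HIT, L1-HIT]

  [0] addr=0x1e7 blk=30 s=2: MISS | VC []
  [1] addr=0x1e3 blk=30 s=2: L1-HIT | VC []
  [2] addr=0x1c5 blk=28 s=0: MISS | VC []
  [3] addr=0x149 blk=20 s=0: MISS | VC [28]
  [4] addr=0x1ef blk=30 s=2: L1-HIT | VC [28]
  [5] addr=0xc7 blk=12 s=0: MISS | VC [28, 20]
  [6] addr=0x1c4 blk=28 s=0: VC-HIT | VC [12, 20]
  [7] addr=0x1cf blk=28 s=0: L1-HIT | VC [12, 20]
  [8] addr=0xca blk=12 s=0: VC-HIT | VC [28, 20]
  [9] addr=0x1c4 blk=28 s=0: VC-HIT | VC [12, 20]
  [10] addr=0xc6 blk=12 s=0: VC-HIT | VC [28, 20]
  [11] addr=0xc3 blk=12 s=0: L1-HIT | VC [28, 20]
  [12] addr=0xc2 blk=12 s=0: L1-HIT | VC [28, 20]
  [13] addr=0xc9 blk=12 s=0: L1-HIT | VC [28, 20]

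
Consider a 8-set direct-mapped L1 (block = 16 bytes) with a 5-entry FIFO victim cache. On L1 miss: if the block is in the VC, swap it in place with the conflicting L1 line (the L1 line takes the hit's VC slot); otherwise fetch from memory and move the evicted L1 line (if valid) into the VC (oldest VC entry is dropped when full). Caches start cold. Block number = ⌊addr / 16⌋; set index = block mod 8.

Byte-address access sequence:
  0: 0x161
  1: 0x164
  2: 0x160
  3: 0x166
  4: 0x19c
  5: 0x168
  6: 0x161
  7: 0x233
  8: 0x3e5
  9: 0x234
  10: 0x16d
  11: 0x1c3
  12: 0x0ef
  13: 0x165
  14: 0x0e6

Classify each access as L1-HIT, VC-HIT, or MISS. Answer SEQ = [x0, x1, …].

SEQ = [MISS, L1-HIT, L1-HIT, L1-HIT, MISS, L1-HIT, L1-HIT, MISS, MISS, L1-HIT, VC-HIT, MISS, MISS, VC-HIT, VC-HIT]

#0 0x161→b22/s6 MISS; vc=[]
#1 0x164→b22/s6 L1-HIT; vc=[]
#2 0x160→b22/s6 L1-HIT; vc=[]
#3 0x166→b22/s6 L1-HIT; vc=[]
#4 0x19c→b25/s1 MISS; vc=[]
#5 0x168→b22/s6 L1-HIT; vc=[]
#6 0x161→b22/s6 L1-HIT; vc=[]
#7 0x233→b35/s3 MISS; vc=[]
#8 0x3e5→b62/s6 MISS; vc=[22]
#9 0x234→b35/s3 L1-HIT; vc=[22]
#10 0x16d→b22/s6 VC-HIT; vc=[62]
#11 0x1c3→b28/s4 MISS; vc=[62]
#12 0xef→b14/s6 MISS; vc=[62,22]
#13 0x165→b22/s6 VC-HIT; vc=[62,14]
#14 0xe6→b14/s6 VC-HIT; vc=[62,22]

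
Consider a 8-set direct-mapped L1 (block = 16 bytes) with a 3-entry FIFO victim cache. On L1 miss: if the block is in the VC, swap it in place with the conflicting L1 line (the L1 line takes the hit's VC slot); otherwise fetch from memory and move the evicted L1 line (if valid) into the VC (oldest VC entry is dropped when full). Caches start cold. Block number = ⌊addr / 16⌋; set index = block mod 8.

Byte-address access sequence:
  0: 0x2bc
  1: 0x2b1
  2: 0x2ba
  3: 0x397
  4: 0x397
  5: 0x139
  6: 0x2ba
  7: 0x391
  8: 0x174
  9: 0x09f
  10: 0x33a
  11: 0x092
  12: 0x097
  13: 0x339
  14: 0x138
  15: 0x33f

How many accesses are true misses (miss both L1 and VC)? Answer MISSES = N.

#0 0x2bc→b43/s3 MISS; vc=[]
#1 0x2b1→b43/s3 L1-HIT; vc=[]
#2 0x2ba→b43/s3 L1-HIT; vc=[]
#3 0x397→b57/s1 MISS; vc=[]
#4 0x397→b57/s1 L1-HIT; vc=[]
#5 0x139→b19/s3 MISS; vc=[43]
#6 0x2ba→b43/s3 VC-HIT; vc=[19]
#7 0x391→b57/s1 L1-HIT; vc=[19]
#8 0x174→b23/s7 MISS; vc=[19]
#9 0x9f→b9/s1 MISS; vc=[19,57]
#10 0x33a→b51/s3 MISS; vc=[19,57,43]
#11 0x92→b9/s1 L1-HIT; vc=[19,57,43]
#12 0x97→b9/s1 L1-HIT; vc=[19,57,43]
#13 0x339→b51/s3 L1-HIT; vc=[19,57,43]
#14 0x138→b19/s3 VC-HIT; vc=[51,57,43]
#15 0x33f→b51/s3 VC-HIT; vc=[19,57,43]

MISSES = 6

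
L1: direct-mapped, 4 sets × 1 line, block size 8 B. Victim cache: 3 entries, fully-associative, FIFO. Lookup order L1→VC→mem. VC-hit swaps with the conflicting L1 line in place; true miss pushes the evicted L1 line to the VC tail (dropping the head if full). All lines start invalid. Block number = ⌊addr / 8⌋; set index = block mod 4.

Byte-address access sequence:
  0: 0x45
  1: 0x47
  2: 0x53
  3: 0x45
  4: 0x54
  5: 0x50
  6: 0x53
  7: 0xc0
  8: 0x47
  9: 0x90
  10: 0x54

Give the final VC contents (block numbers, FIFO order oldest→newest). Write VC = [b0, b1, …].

VC = [24, 18]

  [0] addr=0x45 blk=8 s=0: MISS | VC []
  [1] addr=0x47 blk=8 s=0: L1-HIT | VC []
  [2] addr=0x53 blk=10 s=2: MISS | VC []
  [3] addr=0x45 blk=8 s=0: L1-HIT | VC []
  [4] addr=0x54 blk=10 s=2: L1-HIT | VC []
  [5] addr=0x50 blk=10 s=2: L1-HIT | VC []
  [6] addr=0x53 blk=10 s=2: L1-HIT | VC []
  [7] addr=0xc0 blk=24 s=0: MISS | VC [8]
  [8] addr=0x47 blk=8 s=0: VC-HIT | VC [24]
  [9] addr=0x90 blk=18 s=2: MISS | VC [24, 10]
  [10] addr=0x54 blk=10 s=2: VC-HIT | VC [24, 18]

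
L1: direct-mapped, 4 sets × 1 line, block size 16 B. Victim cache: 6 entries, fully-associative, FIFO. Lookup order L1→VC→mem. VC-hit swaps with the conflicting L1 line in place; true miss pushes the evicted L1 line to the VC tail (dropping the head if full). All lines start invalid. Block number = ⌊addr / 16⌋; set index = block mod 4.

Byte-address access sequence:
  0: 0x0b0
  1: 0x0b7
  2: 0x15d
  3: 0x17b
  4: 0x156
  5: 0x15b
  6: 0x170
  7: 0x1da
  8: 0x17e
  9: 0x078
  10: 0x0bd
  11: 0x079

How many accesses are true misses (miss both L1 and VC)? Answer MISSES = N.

0: 0xb0 (blk 11, set 3) → MISS  vc=[]
1: 0xb7 (blk 11, set 3) → L1-HIT  vc=[]
2: 0x15d (blk 21, set 1) → MISS  vc=[]
3: 0x17b (blk 23, set 3) → MISS  vc=[11]
4: 0x156 (blk 21, set 1) → L1-HIT  vc=[11]
5: 0x15b (blk 21, set 1) → L1-HIT  vc=[11]
6: 0x170 (blk 23, set 3) → L1-HIT  vc=[11]
7: 0x1da (blk 29, set 1) → MISS  vc=[11, 21]
8: 0x17e (blk 23, set 3) → L1-HIT  vc=[11, 21]
9: 0x78 (blk 7, set 3) → MISS  vc=[11, 21, 23]
10: 0xbd (blk 11, set 3) → VC-HIT  vc=[7, 21, 23]
11: 0x79 (blk 7, set 3) → VC-HIT  vc=[11, 21, 23]

MISSES = 5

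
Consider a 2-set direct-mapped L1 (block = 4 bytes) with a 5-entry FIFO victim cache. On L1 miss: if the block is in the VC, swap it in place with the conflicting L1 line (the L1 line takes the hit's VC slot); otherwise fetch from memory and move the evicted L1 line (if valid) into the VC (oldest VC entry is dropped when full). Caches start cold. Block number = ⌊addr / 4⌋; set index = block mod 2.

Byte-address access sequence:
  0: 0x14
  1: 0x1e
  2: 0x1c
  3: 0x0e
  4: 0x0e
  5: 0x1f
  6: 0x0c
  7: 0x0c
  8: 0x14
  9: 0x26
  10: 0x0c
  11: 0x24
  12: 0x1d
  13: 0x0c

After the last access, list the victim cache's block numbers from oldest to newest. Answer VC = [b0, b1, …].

VC = [7, 9, 5]

0: 0x14 (blk 5, set 1) → MISS  vc=[]
1: 0x1e (blk 7, set 1) → MISS  vc=[5]
2: 0x1c (blk 7, set 1) → L1-HIT  vc=[5]
3: 0xe (blk 3, set 1) → MISS  vc=[5, 7]
4: 0xe (blk 3, set 1) → L1-HIT  vc=[5, 7]
5: 0x1f (blk 7, set 1) → VC-HIT  vc=[5, 3]
6: 0xc (blk 3, set 1) → VC-HIT  vc=[5, 7]
7: 0xc (blk 3, set 1) → L1-HIT  vc=[5, 7]
8: 0x14 (blk 5, set 1) → VC-HIT  vc=[3, 7]
9: 0x26 (blk 9, set 1) → MISS  vc=[3, 7, 5]
10: 0xc (blk 3, set 1) → VC-HIT  vc=[9, 7, 5]
11: 0x24 (blk 9, set 1) → VC-HIT  vc=[3, 7, 5]
12: 0x1d (blk 7, set 1) → VC-HIT  vc=[3, 9, 5]
13: 0xc (blk 3, set 1) → VC-HIT  vc=[7, 9, 5]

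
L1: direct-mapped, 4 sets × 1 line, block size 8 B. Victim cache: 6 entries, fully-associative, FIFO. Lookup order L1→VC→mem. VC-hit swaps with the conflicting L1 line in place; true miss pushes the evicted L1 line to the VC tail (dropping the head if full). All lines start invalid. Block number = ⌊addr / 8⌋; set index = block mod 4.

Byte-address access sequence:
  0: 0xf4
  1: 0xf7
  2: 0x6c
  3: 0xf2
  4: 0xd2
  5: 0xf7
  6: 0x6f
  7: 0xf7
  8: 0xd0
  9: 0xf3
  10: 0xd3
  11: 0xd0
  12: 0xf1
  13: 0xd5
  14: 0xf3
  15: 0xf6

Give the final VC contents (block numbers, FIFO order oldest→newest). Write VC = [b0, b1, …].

#0 0xf4→b30/s2 MISS; vc=[]
#1 0xf7→b30/s2 L1-HIT; vc=[]
#2 0x6c→b13/s1 MISS; vc=[]
#3 0xf2→b30/s2 L1-HIT; vc=[]
#4 0xd2→b26/s2 MISS; vc=[30]
#5 0xf7→b30/s2 VC-HIT; vc=[26]
#6 0x6f→b13/s1 L1-HIT; vc=[26]
#7 0xf7→b30/s2 L1-HIT; vc=[26]
#8 0xd0→b26/s2 VC-HIT; vc=[30]
#9 0xf3→b30/s2 VC-HIT; vc=[26]
#10 0xd3→b26/s2 VC-HIT; vc=[30]
#11 0xd0→b26/s2 L1-HIT; vc=[30]
#12 0xf1→b30/s2 VC-HIT; vc=[26]
#13 0xd5→b26/s2 VC-HIT; vc=[30]
#14 0xf3→b30/s2 VC-HIT; vc=[26]
#15 0xf6→b30/s2 L1-HIT; vc=[26]

VC = [26]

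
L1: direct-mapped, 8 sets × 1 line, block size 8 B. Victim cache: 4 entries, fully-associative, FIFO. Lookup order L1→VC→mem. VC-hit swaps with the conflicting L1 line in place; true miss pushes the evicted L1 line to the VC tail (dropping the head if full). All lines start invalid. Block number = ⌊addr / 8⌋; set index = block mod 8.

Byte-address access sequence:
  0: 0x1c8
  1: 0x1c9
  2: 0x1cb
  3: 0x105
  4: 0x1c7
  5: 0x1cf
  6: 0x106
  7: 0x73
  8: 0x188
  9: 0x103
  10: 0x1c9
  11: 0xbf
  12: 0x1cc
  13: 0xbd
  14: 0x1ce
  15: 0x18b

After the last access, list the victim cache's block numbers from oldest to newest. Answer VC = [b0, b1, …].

VC = [56, 57]

#0 0x1c8→b57/s1 MISS; vc=[]
#1 0x1c9→b57/s1 L1-HIT; vc=[]
#2 0x1cb→b57/s1 L1-HIT; vc=[]
#3 0x105→b32/s0 MISS; vc=[]
#4 0x1c7→b56/s0 MISS; vc=[32]
#5 0x1cf→b57/s1 L1-HIT; vc=[32]
#6 0x106→b32/s0 VC-HIT; vc=[56]
#7 0x73→b14/s6 MISS; vc=[56]
#8 0x188→b49/s1 MISS; vc=[56,57]
#9 0x103→b32/s0 L1-HIT; vc=[56,57]
#10 0x1c9→b57/s1 VC-HIT; vc=[56,49]
#11 0xbf→b23/s7 MISS; vc=[56,49]
#12 0x1cc→b57/s1 L1-HIT; vc=[56,49]
#13 0xbd→b23/s7 L1-HIT; vc=[56,49]
#14 0x1ce→b57/s1 L1-HIT; vc=[56,49]
#15 0x18b→b49/s1 VC-HIT; vc=[56,57]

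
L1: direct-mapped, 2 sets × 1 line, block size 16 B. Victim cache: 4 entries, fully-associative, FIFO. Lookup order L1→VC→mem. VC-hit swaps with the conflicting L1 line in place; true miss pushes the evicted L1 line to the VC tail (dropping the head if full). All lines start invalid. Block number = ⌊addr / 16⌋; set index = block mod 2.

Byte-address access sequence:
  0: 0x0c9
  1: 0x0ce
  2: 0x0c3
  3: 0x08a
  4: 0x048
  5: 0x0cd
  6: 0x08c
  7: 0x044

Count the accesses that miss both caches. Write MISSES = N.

MISSES = 3

#0 0xc9→b12/s0 MISS; vc=[]
#1 0xce→b12/s0 L1-HIT; vc=[]
#2 0xc3→b12/s0 L1-HIT; vc=[]
#3 0x8a→b8/s0 MISS; vc=[12]
#4 0x48→b4/s0 MISS; vc=[12,8]
#5 0xcd→b12/s0 VC-HIT; vc=[4,8]
#6 0x8c→b8/s0 VC-HIT; vc=[4,12]
#7 0x44→b4/s0 VC-HIT; vc=[8,12]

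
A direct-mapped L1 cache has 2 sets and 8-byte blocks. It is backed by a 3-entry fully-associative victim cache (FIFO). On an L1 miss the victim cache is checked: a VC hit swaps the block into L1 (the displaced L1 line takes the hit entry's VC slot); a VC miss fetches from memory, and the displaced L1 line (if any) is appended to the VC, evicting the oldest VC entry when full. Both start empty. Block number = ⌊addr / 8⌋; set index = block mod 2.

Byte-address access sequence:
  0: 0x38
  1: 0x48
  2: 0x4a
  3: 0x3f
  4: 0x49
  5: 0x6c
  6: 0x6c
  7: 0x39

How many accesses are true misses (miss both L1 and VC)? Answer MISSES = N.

MISSES = 3

#0 0x38→b7/s1 MISS; vc=[]
#1 0x48→b9/s1 MISS; vc=[7]
#2 0x4a→b9/s1 L1-HIT; vc=[7]
#3 0x3f→b7/s1 VC-HIT; vc=[9]
#4 0x49→b9/s1 VC-HIT; vc=[7]
#5 0x6c→b13/s1 MISS; vc=[7,9]
#6 0x6c→b13/s1 L1-HIT; vc=[7,9]
#7 0x39→b7/s1 VC-HIT; vc=[13,9]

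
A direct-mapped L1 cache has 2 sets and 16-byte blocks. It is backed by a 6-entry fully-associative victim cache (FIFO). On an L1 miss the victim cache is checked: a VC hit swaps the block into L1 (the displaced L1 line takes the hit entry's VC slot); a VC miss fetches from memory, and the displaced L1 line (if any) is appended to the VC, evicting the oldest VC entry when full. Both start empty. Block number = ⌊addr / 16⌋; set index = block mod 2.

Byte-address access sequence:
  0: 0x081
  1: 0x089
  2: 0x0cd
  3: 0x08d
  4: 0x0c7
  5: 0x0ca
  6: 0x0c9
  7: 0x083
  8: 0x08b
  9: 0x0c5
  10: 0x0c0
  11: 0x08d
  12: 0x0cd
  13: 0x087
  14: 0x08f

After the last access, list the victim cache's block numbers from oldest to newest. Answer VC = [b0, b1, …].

VC = [12]

0: 0x81 (blk 8, set 0) → MISS  vc=[]
1: 0x89 (blk 8, set 0) → L1-HIT  vc=[]
2: 0xcd (blk 12, set 0) → MISS  vc=[8]
3: 0x8d (blk 8, set 0) → VC-HIT  vc=[12]
4: 0xc7 (blk 12, set 0) → VC-HIT  vc=[8]
5: 0xca (blk 12, set 0) → L1-HIT  vc=[8]
6: 0xc9 (blk 12, set 0) → L1-HIT  vc=[8]
7: 0x83 (blk 8, set 0) → VC-HIT  vc=[12]
8: 0x8b (blk 8, set 0) → L1-HIT  vc=[12]
9: 0xc5 (blk 12, set 0) → VC-HIT  vc=[8]
10: 0xc0 (blk 12, set 0) → L1-HIT  vc=[8]
11: 0x8d (blk 8, set 0) → VC-HIT  vc=[12]
12: 0xcd (blk 12, set 0) → VC-HIT  vc=[8]
13: 0x87 (blk 8, set 0) → VC-HIT  vc=[12]
14: 0x8f (blk 8, set 0) → L1-HIT  vc=[12]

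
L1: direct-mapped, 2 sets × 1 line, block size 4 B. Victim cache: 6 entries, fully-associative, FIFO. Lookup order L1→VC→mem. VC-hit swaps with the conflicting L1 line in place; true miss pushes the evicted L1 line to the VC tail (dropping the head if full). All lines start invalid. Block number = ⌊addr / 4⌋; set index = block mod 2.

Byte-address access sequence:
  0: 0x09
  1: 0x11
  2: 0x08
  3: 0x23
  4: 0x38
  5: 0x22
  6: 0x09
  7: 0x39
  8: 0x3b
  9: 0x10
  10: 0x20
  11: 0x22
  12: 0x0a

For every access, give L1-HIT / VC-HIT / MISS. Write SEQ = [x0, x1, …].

SEQ = [MISS, MISS, VC-HIT, MISS, MISS, VC-HIT, VC-HIT, VC-HIT, L1-HIT, VC-HIT, VC-HIT, L1-HIT, VC-HIT]

#0 0x9→b2/s0 MISS; vc=[]
#1 0x11→b4/s0 MISS; vc=[2]
#2 0x8→b2/s0 VC-HIT; vc=[4]
#3 0x23→b8/s0 MISS; vc=[4,2]
#4 0x38→b14/s0 MISS; vc=[4,2,8]
#5 0x22→b8/s0 VC-HIT; vc=[4,2,14]
#6 0x9→b2/s0 VC-HIT; vc=[4,8,14]
#7 0x39→b14/s0 VC-HIT; vc=[4,8,2]
#8 0x3b→b14/s0 L1-HIT; vc=[4,8,2]
#9 0x10→b4/s0 VC-HIT; vc=[14,8,2]
#10 0x20→b8/s0 VC-HIT; vc=[14,4,2]
#11 0x22→b8/s0 L1-HIT; vc=[14,4,2]
#12 0xa→b2/s0 VC-HIT; vc=[14,4,8]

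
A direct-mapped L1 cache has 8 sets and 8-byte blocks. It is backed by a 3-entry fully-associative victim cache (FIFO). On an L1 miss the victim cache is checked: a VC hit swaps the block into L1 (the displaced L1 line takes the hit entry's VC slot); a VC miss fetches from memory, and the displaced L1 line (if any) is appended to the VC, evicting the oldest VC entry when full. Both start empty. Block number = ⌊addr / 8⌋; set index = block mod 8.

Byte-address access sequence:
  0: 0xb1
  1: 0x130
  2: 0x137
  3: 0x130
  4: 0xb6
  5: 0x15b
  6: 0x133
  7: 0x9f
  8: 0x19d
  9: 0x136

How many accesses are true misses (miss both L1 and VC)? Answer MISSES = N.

MISSES = 5

0: 0xb1 (blk 22, set 6) → MISS  vc=[]
1: 0x130 (blk 38, set 6) → MISS  vc=[22]
2: 0x137 (blk 38, set 6) → L1-HIT  vc=[22]
3: 0x130 (blk 38, set 6) → L1-HIT  vc=[22]
4: 0xb6 (blk 22, set 6) → VC-HIT  vc=[38]
5: 0x15b (blk 43, set 3) → MISS  vc=[38]
6: 0x133 (blk 38, set 6) → VC-HIT  vc=[22]
7: 0x9f (blk 19, set 3) → MISS  vc=[22, 43]
8: 0x19d (blk 51, set 3) → MISS  vc=[22, 43, 19]
9: 0x136 (blk 38, set 6) → L1-HIT  vc=[22, 43, 19]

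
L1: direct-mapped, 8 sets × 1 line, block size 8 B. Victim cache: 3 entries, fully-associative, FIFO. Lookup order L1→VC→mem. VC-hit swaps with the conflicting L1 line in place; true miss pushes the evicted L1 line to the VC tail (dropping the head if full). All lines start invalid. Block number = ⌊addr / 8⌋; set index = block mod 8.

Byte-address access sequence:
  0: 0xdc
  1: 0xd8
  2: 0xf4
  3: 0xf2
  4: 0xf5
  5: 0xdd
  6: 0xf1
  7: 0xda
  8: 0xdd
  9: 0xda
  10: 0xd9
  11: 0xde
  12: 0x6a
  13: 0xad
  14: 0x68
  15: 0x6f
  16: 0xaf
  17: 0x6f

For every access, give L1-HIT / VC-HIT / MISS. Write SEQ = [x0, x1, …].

SEQ = [MISS, L1-HIT, MISS, L1-HIT, L1-HIT, L1-HIT, L1-HIT, L1-HIT, L1-HIT, L1-HIT, L1-HIT, L1-HIT, MISS, MISS, VC-HIT, L1-HIT, VC-HIT, VC-HIT]

#0 0xdc→b27/s3 MISS; vc=[]
#1 0xd8→b27/s3 L1-HIT; vc=[]
#2 0xf4→b30/s6 MISS; vc=[]
#3 0xf2→b30/s6 L1-HIT; vc=[]
#4 0xf5→b30/s6 L1-HIT; vc=[]
#5 0xdd→b27/s3 L1-HIT; vc=[]
#6 0xf1→b30/s6 L1-HIT; vc=[]
#7 0xda→b27/s3 L1-HIT; vc=[]
#8 0xdd→b27/s3 L1-HIT; vc=[]
#9 0xda→b27/s3 L1-HIT; vc=[]
#10 0xd9→b27/s3 L1-HIT; vc=[]
#11 0xde→b27/s3 L1-HIT; vc=[]
#12 0x6a→b13/s5 MISS; vc=[]
#13 0xad→b21/s5 MISS; vc=[13]
#14 0x68→b13/s5 VC-HIT; vc=[21]
#15 0x6f→b13/s5 L1-HIT; vc=[21]
#16 0xaf→b21/s5 VC-HIT; vc=[13]
#17 0x6f→b13/s5 VC-HIT; vc=[21]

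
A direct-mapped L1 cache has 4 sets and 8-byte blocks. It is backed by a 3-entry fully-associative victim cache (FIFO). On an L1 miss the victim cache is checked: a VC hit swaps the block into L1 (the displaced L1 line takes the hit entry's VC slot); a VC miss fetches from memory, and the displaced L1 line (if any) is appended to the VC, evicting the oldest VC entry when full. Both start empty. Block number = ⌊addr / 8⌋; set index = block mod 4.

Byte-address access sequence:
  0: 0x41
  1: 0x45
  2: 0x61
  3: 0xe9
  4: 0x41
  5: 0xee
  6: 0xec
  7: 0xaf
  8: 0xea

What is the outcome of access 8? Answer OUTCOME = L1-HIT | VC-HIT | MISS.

#0 0x41→b8/s0 MISS; vc=[]
#1 0x45→b8/s0 L1-HIT; vc=[]
#2 0x61→b12/s0 MISS; vc=[8]
#3 0xe9→b29/s1 MISS; vc=[8]
#4 0x41→b8/s0 VC-HIT; vc=[12]
#5 0xee→b29/s1 L1-HIT; vc=[12]
#6 0xec→b29/s1 L1-HIT; vc=[12]
#7 0xaf→b21/s1 MISS; vc=[12,29]
#8 0xea→b29/s1 VC-HIT; vc=[12,21]

OUTCOME = VC-HIT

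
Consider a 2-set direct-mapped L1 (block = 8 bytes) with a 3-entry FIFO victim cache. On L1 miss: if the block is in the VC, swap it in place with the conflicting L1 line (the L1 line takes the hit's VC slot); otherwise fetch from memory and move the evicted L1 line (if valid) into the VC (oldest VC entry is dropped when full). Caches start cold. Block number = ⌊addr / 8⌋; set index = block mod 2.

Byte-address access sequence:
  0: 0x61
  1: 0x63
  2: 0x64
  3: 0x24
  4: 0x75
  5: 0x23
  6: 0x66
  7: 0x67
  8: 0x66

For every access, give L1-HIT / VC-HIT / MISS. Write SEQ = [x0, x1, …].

#0 0x61→b12/s0 MISS; vc=[]
#1 0x63→b12/s0 L1-HIT; vc=[]
#2 0x64→b12/s0 L1-HIT; vc=[]
#3 0x24→b4/s0 MISS; vc=[12]
#4 0x75→b14/s0 MISS; vc=[12,4]
#5 0x23→b4/s0 VC-HIT; vc=[12,14]
#6 0x66→b12/s0 VC-HIT; vc=[4,14]
#7 0x67→b12/s0 L1-HIT; vc=[4,14]
#8 0x66→b12/s0 L1-HIT; vc=[4,14]

SEQ = [MISS, L1-HIT, L1-HIT, MISS, MISS, VC-HIT, VC-HIT, L1-HIT, L1-HIT]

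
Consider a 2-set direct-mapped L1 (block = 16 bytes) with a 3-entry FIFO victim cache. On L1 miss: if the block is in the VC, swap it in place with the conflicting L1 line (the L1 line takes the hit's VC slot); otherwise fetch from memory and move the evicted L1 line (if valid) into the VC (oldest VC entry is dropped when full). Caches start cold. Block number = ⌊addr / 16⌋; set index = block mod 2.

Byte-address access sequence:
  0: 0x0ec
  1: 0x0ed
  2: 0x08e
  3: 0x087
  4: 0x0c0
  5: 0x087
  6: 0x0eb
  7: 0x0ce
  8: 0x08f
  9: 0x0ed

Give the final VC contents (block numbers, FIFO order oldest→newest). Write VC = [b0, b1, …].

VC = [12, 8]

#0 0xec→b14/s0 MISS; vc=[]
#1 0xed→b14/s0 L1-HIT; vc=[]
#2 0x8e→b8/s0 MISS; vc=[14]
#3 0x87→b8/s0 L1-HIT; vc=[14]
#4 0xc0→b12/s0 MISS; vc=[14,8]
#5 0x87→b8/s0 VC-HIT; vc=[14,12]
#6 0xeb→b14/s0 VC-HIT; vc=[8,12]
#7 0xce→b12/s0 VC-HIT; vc=[8,14]
#8 0x8f→b8/s0 VC-HIT; vc=[12,14]
#9 0xed→b14/s0 VC-HIT; vc=[12,8]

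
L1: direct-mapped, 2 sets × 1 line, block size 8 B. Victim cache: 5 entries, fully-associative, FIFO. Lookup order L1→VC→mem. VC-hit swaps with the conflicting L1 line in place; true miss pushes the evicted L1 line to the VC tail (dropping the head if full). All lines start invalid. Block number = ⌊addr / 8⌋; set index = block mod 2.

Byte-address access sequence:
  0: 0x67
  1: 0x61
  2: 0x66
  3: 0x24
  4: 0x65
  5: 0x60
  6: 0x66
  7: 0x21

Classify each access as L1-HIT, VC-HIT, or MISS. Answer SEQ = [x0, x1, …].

SEQ = [MISS, L1-HIT, L1-HIT, MISS, VC-HIT, L1-HIT, L1-HIT, VC-HIT]

  [0] addr=0x67 blk=12 s=0: MISS | VC []
  [1] addr=0x61 blk=12 s=0: L1-HIT | VC []
  [2] addr=0x66 blk=12 s=0: L1-HIT | VC []
  [3] addr=0x24 blk=4 s=0: MISS | VC [12]
  [4] addr=0x65 blk=12 s=0: VC-HIT | VC [4]
  [5] addr=0x60 blk=12 s=0: L1-HIT | VC [4]
  [6] addr=0x66 blk=12 s=0: L1-HIT | VC [4]
  [7] addr=0x21 blk=4 s=0: VC-HIT | VC [12]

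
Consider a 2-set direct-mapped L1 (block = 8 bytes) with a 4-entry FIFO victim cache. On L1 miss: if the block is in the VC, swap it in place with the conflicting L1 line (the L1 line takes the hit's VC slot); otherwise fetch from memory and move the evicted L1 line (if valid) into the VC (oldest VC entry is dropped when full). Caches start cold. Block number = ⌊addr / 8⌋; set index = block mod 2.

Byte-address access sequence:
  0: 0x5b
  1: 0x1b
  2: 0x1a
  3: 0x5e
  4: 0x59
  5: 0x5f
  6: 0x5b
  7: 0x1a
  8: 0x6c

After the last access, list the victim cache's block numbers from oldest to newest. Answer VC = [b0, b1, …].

VC = [11, 3]

  [0] addr=0x5b blk=11 s=1: MISS | VC []
  [1] addr=0x1b blk=3 s=1: MISS | VC [11]
  [2] addr=0x1a blk=3 s=1: L1-HIT | VC [11]
  [3] addr=0x5e blk=11 s=1: VC-HIT | VC [3]
  [4] addr=0x59 blk=11 s=1: L1-HIT | VC [3]
  [5] addr=0x5f blk=11 s=1: L1-HIT | VC [3]
  [6] addr=0x5b blk=11 s=1: L1-HIT | VC [3]
  [7] addr=0x1a blk=3 s=1: VC-HIT | VC [11]
  [8] addr=0x6c blk=13 s=1: MISS | VC [11, 3]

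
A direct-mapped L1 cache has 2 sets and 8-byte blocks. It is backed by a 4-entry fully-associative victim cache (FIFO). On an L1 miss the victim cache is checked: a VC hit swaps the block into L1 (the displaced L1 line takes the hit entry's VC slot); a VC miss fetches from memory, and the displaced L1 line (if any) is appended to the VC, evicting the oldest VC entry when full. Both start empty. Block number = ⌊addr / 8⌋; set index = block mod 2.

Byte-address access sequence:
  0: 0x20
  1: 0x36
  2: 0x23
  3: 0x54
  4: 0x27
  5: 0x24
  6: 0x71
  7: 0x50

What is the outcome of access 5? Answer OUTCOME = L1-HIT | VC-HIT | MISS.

  [0] addr=0x20 blk=4 s=0: MISS | VC []
  [1] addr=0x36 blk=6 s=0: MISS | VC [4]
  [2] addr=0x23 blk=4 s=0: VC-HIT | VC [6]
  [3] addr=0x54 blk=10 s=0: MISS | VC [6, 4]
  [4] addr=0x27 blk=4 s=0: VC-HIT | VC [6, 10]
  [5] addr=0x24 blk=4 s=0: L1-HIT | VC [6, 10]
  [6] addr=0x71 blk=14 s=0: MISS | VC [6, 10, 4]
  [7] addr=0x50 blk=10 s=0: VC-HIT | VC [6, 14, 4]

OUTCOME = L1-HIT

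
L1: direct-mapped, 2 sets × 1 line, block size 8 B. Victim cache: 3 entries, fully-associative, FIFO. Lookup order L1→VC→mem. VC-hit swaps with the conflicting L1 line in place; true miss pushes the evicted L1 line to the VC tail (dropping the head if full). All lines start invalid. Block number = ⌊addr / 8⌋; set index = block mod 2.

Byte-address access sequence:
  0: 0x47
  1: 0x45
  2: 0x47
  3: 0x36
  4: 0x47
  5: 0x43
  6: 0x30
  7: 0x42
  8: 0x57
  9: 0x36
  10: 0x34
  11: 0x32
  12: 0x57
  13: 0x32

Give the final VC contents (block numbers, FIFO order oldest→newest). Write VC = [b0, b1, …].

#0 0x47→b8/s0 MISS; vc=[]
#1 0x45→b8/s0 L1-HIT; vc=[]
#2 0x47→b8/s0 L1-HIT; vc=[]
#3 0x36→b6/s0 MISS; vc=[8]
#4 0x47→b8/s0 VC-HIT; vc=[6]
#5 0x43→b8/s0 L1-HIT; vc=[6]
#6 0x30→b6/s0 VC-HIT; vc=[8]
#7 0x42→b8/s0 VC-HIT; vc=[6]
#8 0x57→b10/s0 MISS; vc=[6,8]
#9 0x36→b6/s0 VC-HIT; vc=[10,8]
#10 0x34→b6/s0 L1-HIT; vc=[10,8]
#11 0x32→b6/s0 L1-HIT; vc=[10,8]
#12 0x57→b10/s0 VC-HIT; vc=[6,8]
#13 0x32→b6/s0 VC-HIT; vc=[10,8]

VC = [10, 8]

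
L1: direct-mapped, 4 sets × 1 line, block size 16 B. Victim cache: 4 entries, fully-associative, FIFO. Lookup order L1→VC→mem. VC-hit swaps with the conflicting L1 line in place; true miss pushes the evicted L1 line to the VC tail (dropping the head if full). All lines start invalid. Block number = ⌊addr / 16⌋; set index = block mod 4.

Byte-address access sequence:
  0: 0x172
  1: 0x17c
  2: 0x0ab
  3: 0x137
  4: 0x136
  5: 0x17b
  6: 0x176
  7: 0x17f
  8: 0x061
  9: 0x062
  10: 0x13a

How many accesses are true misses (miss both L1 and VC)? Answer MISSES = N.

MISSES = 4

0: 0x172 (blk 23, set 3) → MISS  vc=[]
1: 0x17c (blk 23, set 3) → L1-HIT  vc=[]
2: 0xab (blk 10, set 2) → MISS  vc=[]
3: 0x137 (blk 19, set 3) → MISS  vc=[23]
4: 0x136 (blk 19, set 3) → L1-HIT  vc=[23]
5: 0x17b (blk 23, set 3) → VC-HIT  vc=[19]
6: 0x176 (blk 23, set 3) → L1-HIT  vc=[19]
7: 0x17f (blk 23, set 3) → L1-HIT  vc=[19]
8: 0x61 (blk 6, set 2) → MISS  vc=[19, 10]
9: 0x62 (blk 6, set 2) → L1-HIT  vc=[19, 10]
10: 0x13a (blk 19, set 3) → VC-HIT  vc=[23, 10]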